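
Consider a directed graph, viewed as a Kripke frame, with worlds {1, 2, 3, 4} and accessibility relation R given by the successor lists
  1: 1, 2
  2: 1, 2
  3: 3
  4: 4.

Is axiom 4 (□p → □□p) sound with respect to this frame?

Yes

Axiom 4 corresponds to the accessibility relation being transitive.
Transitive: yes — every two-step R-path is closed by a direct edge.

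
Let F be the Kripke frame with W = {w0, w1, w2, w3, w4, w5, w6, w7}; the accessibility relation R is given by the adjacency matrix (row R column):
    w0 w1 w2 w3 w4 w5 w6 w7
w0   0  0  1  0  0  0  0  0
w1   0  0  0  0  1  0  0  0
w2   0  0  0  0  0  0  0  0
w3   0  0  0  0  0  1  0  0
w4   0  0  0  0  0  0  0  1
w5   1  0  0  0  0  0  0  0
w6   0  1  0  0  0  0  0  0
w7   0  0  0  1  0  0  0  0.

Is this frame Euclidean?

No

Euclidean: no — w0 R w2 and w0 R w2, but not w2 R w2.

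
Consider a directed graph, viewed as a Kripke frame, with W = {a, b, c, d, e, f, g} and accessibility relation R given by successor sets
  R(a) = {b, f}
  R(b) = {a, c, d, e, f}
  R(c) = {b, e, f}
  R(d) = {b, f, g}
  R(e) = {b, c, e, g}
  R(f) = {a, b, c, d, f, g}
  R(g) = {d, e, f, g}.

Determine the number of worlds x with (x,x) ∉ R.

Enumerating: a, b, c, d.

4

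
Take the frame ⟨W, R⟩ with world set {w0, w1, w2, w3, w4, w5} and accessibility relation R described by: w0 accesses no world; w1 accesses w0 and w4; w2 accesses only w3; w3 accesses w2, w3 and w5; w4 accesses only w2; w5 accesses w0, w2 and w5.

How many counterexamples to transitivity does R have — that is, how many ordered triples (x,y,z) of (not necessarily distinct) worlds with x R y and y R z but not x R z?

6

Enumerating: (w1,w4,w2), (w2,w3,w2), (w2,w3,w5), (w3,w5,w0), (w4,w2,w3), (w5,w2,w3).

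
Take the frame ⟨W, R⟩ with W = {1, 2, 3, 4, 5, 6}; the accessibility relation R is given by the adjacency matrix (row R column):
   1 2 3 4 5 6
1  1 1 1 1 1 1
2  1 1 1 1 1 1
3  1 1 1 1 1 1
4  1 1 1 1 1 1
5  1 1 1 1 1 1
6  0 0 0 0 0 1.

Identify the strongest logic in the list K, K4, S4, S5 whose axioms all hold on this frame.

S4

Transitive (axiom 4): yes — every two-step R-path is closed by a direct edge.
Reflexive (axiom T): yes — every world is R-related to itself.
Euclidean (axiom 5): no — 1 R 6 and 1 R 2, but not 6 R 2.
So F validates K, K4, S4; S5 would additionally require R to be Euclidean. The strongest is S4.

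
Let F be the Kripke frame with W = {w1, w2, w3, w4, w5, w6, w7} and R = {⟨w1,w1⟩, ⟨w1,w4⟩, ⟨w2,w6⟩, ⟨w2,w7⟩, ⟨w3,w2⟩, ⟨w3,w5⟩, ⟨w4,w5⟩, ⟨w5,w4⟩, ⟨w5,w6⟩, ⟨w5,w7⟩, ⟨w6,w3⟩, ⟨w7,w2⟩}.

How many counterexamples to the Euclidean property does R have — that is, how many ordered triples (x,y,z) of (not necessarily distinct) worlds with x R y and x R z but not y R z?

Enumerating: (w1,w4,w1), (w1,w4,w4), (w2,w6,w6), (w2,w6,w7), (w2,w7,w6), (w2,w7,w7), (w3,w2,w2), (w3,w2,w5), (w3,w5,w2), (w3,w5,w5), (w4,w5,w5), (w5,w4,w4), … and 10 more.
Total: 22.

22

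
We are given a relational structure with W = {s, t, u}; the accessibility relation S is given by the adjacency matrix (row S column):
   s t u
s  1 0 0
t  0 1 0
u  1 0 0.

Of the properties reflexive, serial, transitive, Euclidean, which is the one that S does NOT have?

reflexive

Reflexive: no — u is not related to itself.
Serial: yes — every world has a successor (e.g. s S s).
Transitive: yes — every two-step S-path is closed by a direct edge.
Euclidean: yes — any two successors of a common world are S-related.
Only reflexive fails.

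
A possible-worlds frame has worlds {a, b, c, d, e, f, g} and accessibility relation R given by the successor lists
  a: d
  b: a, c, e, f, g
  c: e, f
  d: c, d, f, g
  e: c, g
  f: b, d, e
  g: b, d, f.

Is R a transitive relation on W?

Transitive: no — a R d and d R c, but not a R c.

No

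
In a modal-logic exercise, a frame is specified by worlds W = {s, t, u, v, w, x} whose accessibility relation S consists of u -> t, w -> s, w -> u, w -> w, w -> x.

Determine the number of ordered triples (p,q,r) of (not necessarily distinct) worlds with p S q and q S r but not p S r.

1

Enumerating: (w,u,t).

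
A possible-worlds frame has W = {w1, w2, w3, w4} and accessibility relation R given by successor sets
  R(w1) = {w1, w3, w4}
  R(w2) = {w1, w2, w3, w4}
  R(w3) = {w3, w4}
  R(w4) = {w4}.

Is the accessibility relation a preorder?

Reflexive: yes — every world is R-related to itself.
Transitive: yes — every two-step R-path is closed by a direct edge.
So R is a preorder.

Yes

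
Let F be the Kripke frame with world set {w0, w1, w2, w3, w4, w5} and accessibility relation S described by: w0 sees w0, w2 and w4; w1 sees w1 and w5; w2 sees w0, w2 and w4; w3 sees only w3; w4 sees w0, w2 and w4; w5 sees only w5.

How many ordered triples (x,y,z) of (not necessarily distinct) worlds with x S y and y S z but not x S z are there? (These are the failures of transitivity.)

S is transitive; there are no such tuples.

0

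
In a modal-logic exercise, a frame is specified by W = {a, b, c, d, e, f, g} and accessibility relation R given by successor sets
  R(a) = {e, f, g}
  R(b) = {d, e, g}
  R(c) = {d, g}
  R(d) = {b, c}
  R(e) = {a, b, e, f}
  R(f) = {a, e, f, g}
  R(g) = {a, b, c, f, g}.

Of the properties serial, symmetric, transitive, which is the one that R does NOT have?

Serial: yes — every world has a successor (e.g. a R e).
Symmetric: yes — every pair in R has its reverse in R.
Transitive: no — a R e and e R b, but not a R b.
Only transitive fails.

transitive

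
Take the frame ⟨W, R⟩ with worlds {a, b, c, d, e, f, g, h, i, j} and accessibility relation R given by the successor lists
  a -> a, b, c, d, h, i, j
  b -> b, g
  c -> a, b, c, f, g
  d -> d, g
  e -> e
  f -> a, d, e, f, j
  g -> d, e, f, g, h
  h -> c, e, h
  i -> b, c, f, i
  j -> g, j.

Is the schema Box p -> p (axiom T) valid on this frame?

By correspondence theory, T is valid on a frame iff R is reflexive.
Reflexive: yes — every world is R-related to itself.

Yes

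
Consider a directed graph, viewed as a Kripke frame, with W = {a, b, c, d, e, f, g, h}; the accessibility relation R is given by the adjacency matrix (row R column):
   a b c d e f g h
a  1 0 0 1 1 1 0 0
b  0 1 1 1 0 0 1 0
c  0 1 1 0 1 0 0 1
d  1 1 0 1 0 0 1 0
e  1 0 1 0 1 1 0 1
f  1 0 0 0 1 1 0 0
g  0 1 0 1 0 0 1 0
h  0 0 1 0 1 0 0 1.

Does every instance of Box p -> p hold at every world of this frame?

The schema T characterises exactly the reflexive frames.
Reflexive: yes — every world is R-related to itself.

Yes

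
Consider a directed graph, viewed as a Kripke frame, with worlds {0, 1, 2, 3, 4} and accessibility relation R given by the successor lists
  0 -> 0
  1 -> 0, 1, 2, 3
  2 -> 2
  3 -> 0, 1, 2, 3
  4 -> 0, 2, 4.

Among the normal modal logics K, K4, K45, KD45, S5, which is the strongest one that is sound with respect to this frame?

K4

Transitive (axiom 4): yes — every two-step R-path is closed by a direct edge.
Euclidean (axiom 5): no — 1 R 0 and 1 R 2, but not 0 R 2.
Serial (axiom D): yes — every world has a successor (e.g. 0 R 0).
Reflexive (axiom T): yes — every world is R-related to itself.
So F validates K, K4; K45 would additionally require R to be Euclidean. The strongest is K4.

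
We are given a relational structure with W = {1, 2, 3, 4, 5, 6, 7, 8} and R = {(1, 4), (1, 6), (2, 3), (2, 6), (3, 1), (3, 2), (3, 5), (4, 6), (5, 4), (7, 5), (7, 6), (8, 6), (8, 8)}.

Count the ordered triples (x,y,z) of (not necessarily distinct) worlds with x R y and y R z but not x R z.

10

Enumerating: (2,3,1), (2,3,2), (2,3,5), (3,1,4), (3,1,6), (3,2,3), (3,2,6), (3,5,4), (5,4,6), (7,5,4).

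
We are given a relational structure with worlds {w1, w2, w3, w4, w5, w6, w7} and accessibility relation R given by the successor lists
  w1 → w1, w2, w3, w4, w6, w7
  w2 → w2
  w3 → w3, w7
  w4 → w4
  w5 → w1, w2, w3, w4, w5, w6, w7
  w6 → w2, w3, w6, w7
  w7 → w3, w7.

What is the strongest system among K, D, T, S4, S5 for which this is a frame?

S4

Serial (axiom D): yes — every world has a successor (e.g. w1 R w1).
Reflexive (axiom T): yes — every world is R-related to itself.
Transitive (axiom 4): yes — every two-step R-path is closed by a direct edge.
Euclidean (axiom 5): no — w1 R w2 and w1 R w3, but not w2 R w3.
So F validates K, D, T, S4; S5 would additionally require R to be Euclidean. The strongest is S4.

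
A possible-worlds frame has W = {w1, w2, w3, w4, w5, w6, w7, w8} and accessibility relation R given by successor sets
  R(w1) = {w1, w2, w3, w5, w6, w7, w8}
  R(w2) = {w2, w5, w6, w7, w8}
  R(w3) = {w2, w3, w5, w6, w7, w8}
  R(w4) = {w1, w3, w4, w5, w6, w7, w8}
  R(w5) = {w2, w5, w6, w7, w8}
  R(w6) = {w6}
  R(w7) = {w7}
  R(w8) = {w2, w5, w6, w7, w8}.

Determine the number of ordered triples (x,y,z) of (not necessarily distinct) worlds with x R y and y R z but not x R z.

Enumerating: (w4,w1,w2), (w4,w3,w2), (w4,w5,w2), (w4,w8,w2).

4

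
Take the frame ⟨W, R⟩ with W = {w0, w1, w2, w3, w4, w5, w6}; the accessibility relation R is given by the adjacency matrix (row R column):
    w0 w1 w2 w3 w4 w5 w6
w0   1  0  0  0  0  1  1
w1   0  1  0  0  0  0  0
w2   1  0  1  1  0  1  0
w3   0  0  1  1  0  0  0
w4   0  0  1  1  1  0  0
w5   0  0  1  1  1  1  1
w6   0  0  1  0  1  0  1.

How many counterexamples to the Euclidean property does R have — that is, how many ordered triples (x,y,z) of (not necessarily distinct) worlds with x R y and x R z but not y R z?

Enumerating: (w0,w5,w0), (w0,w6,w0), (w0,w6,w5), (w2,w0,w2), (w2,w0,w3), (w2,w3,w0), (w2,w3,w5), (w2,w5,w0), (w4,w2,w4), (w4,w3,w4), (w5,w2,w4), (w5,w2,w6), … and 10 more.
Total: 22.

22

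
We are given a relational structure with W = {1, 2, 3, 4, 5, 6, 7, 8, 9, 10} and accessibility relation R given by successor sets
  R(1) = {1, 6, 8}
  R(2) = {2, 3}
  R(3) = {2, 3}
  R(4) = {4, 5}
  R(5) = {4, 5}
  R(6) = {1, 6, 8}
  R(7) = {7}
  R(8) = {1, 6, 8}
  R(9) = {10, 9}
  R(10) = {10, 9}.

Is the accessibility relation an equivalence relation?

Reflexive: yes — every world is R-related to itself.
Symmetric: yes — every pair in R has its reverse in R.
Transitive: yes — every two-step R-path is closed by a direct edge.
So R is an equivalence relation.

Yes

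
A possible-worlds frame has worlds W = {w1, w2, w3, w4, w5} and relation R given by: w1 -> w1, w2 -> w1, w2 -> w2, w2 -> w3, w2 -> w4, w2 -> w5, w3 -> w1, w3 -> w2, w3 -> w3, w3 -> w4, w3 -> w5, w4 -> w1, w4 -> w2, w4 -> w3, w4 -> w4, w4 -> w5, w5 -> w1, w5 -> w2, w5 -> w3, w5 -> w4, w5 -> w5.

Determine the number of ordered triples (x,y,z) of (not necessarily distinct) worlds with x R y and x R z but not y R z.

16

Enumerating: (w2,w1,w2), (w2,w1,w3), (w2,w1,w4), (w2,w1,w5), (w3,w1,w2), (w3,w1,w3), (w3,w1,w4), (w3,w1,w5), (w4,w1,w2), (w4,w1,w3), (w4,w1,w4), (w4,w1,w5), (w5,w1,w2), (w5,w1,w3), (w5,w1,w4), (w5,w1,w5).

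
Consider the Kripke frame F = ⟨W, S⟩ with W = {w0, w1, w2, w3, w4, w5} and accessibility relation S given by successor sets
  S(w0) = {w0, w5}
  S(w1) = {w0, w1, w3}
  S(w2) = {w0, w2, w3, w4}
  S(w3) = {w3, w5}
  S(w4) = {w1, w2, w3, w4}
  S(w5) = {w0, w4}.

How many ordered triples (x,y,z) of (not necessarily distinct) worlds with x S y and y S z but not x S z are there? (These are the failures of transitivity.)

Enumerating: (w0,w5,w4), (w1,w0,w5), (w1,w3,w5), (w2,w0,w5), (w2,w3,w5), (w2,w4,w1), (w3,w5,w0), (w3,w5,w4), (w4,w1,w0), (w4,w2,w0), (w4,w3,w5), (w5,w0,w5), (w5,w4,w1), (w5,w4,w2), (w5,w4,w3).

15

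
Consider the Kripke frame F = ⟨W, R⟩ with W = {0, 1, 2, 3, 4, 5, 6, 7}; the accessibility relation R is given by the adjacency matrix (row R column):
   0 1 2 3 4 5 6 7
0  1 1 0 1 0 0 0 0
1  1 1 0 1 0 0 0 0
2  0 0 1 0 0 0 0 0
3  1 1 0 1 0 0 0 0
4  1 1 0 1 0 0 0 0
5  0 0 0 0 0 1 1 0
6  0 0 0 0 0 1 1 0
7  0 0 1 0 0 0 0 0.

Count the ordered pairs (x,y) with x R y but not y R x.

4

Enumerating: (4,0), (4,1), (4,3), (7,2).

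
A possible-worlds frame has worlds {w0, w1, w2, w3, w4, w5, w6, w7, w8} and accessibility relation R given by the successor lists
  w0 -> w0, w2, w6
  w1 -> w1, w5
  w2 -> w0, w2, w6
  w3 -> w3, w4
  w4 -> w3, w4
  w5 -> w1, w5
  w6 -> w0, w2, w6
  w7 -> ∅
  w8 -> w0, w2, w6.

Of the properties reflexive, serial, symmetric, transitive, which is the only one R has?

Reflexive: no — w7 is not related to itself.
Serial: no — w7 has no R-successor.
Symmetric: no — w8 R w0 but not w0 R w8.
Transitive: yes — every two-step R-path is closed by a direct edge.
Only transitive holds.

transitive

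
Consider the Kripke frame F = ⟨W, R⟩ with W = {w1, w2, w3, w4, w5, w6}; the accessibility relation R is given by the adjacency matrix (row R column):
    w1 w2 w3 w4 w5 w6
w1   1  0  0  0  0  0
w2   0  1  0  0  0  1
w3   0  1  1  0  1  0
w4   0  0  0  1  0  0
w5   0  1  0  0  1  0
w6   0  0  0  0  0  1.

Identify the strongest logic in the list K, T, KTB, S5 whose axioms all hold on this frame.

Reflexive (axiom T): yes — every world is R-related to itself.
Symmetric (axiom B): no — w2 R w6 but not w6 R w2.
Euclidean (axiom 5): no — w3 R w2 and w3 R w5, but not w2 R w5.
So F validates K, T; KTB would additionally require R to be symmetric. The strongest is T.

T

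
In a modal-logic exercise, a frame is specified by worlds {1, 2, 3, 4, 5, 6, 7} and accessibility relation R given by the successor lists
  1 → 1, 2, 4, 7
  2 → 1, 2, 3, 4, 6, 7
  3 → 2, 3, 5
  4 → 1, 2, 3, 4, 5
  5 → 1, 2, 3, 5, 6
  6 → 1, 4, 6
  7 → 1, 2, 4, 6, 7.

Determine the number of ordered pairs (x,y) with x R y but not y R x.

10

Enumerating: (2,6), (4,3), (4,5), (5,1), (5,2), (5,6), (6,1), (6,4), (7,4), (7,6).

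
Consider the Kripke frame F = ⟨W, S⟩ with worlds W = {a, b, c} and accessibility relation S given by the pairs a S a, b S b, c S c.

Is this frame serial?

Yes

Serial: yes — every world has a successor (e.g. a S a).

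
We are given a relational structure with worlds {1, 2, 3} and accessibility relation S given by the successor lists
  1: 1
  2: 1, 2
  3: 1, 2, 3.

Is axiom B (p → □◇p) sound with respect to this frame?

No

Axiom B corresponds to the accessibility relation being symmetric.
Symmetric: no — 2 S 1 but not 1 S 2.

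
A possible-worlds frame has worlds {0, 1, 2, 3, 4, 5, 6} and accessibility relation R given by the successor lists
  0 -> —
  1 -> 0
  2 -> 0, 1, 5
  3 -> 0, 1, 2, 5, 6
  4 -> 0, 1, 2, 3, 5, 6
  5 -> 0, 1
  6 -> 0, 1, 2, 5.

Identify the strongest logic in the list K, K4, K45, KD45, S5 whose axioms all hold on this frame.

K4

Transitive (axiom 4): yes — every two-step R-path is closed by a direct edge.
Euclidean (axiom 5): no — 2 R 0 and 2 R 1, but not 0 R 1.
Serial (axiom D): no — 0 has no R-successor.
Reflexive (axiom T): no — 0 is not related to itself.
So F validates K, K4; K45 would additionally require R to be Euclidean. The strongest is K4.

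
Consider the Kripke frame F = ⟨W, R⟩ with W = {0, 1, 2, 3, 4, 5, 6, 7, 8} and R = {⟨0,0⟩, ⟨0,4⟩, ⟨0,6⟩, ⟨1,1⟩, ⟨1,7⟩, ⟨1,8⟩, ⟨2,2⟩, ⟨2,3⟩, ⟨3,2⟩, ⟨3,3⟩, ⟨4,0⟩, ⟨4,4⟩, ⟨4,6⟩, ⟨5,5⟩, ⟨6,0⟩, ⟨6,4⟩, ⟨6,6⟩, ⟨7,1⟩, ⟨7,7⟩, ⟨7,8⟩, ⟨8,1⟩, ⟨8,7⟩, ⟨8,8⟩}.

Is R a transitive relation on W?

Yes

Transitive: yes — every two-step R-path is closed by a direct edge.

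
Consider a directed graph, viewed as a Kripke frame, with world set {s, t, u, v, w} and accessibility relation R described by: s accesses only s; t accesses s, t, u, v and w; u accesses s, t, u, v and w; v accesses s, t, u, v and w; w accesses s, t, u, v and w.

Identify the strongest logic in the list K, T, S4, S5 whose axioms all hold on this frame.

S4

Reflexive (axiom T): yes — every world is R-related to itself.
Transitive (axiom 4): yes — every two-step R-path is closed by a direct edge.
Euclidean (axiom 5): no — t R s and t R u, but not s R u.
So F validates K, T, S4; S5 would additionally require R to be Euclidean. The strongest is S4.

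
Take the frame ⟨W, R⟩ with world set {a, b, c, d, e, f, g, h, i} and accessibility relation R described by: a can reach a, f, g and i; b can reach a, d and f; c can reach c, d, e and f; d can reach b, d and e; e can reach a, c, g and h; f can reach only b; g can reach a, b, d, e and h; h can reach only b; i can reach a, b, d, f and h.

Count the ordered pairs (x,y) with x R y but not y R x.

15

Enumerating: (a,f), (b,a), (c,d), (c,f), (d,e), (e,a), (e,h), (g,b), (g,d), (g,h), (h,b), (i,b), (i,d), (i,f), (i,h).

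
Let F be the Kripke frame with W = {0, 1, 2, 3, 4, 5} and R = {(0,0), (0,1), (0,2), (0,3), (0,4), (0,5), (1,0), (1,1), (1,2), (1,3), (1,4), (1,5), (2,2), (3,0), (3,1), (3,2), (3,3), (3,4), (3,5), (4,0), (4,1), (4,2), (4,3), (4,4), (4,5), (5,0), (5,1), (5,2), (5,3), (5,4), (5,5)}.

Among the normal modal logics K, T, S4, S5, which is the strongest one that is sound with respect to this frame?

Reflexive (axiom T): yes — every world is R-related to itself.
Transitive (axiom 4): yes — every two-step R-path is closed by a direct edge.
Euclidean (axiom 5): no — 0 R 2 and 0 R 1, but not 2 R 1.
So F validates K, T, S4; S5 would additionally require R to be Euclidean. The strongest is S4.

S4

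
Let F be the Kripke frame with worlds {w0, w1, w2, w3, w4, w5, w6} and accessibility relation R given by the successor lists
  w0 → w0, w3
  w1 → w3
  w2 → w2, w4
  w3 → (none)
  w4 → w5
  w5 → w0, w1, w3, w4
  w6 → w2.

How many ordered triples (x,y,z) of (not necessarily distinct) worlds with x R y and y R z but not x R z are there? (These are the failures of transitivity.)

Enumerating: (w2,w4,w5), (w4,w5,w0), (w4,w5,w1), (w4,w5,w3), (w4,w5,w4), (w5,w4,w5), (w6,w2,w4).

7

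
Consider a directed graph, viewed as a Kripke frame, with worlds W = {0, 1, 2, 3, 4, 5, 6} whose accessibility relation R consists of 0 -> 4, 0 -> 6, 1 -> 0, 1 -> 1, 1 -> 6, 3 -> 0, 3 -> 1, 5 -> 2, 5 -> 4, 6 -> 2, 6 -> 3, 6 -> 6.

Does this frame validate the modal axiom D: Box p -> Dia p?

No

The schema D characterises exactly the serial frames.
Serial: no — 2 has no R-successor.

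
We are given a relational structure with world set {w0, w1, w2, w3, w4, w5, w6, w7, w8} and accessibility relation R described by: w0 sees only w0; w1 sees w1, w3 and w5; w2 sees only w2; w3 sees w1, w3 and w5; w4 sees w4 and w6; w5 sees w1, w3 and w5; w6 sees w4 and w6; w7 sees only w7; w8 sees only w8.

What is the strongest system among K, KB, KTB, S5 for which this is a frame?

Symmetric (axiom B): yes — every pair in R has its reverse in R.
Reflexive (axiom T): yes — every world is R-related to itself.
Euclidean (axiom 5): yes — any two successors of a common world are R-related.
So F validates K, KB, KTB, S5. The strongest is S5.

S5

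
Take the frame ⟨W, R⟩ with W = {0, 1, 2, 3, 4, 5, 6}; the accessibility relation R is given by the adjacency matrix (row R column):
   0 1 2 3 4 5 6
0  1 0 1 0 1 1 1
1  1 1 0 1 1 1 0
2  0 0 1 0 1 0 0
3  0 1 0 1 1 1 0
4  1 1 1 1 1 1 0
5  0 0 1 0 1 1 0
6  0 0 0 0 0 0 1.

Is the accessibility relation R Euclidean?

No

Euclidean: no — 0 R 2 and 0 R 5, but not 2 R 5.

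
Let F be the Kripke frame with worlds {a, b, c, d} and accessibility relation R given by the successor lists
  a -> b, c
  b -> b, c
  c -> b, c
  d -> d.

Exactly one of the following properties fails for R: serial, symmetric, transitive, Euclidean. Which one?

Serial: yes — every world has a successor (e.g. a R b).
Symmetric: no — a R b but not b R a.
Transitive: yes — every two-step R-path is closed by a direct edge.
Euclidean: yes — any two successors of a common world are R-related.
Only symmetric fails.

symmetric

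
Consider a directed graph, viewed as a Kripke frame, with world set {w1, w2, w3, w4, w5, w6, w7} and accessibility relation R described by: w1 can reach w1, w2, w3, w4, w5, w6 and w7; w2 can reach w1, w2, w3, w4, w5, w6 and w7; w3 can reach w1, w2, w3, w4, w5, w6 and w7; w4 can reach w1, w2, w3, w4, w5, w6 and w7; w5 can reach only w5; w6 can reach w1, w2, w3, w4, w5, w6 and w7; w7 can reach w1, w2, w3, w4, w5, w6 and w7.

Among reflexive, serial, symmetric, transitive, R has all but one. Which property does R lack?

Reflexive: yes — every world is R-related to itself.
Serial: yes — every world has a successor (e.g. w1 R w1).
Symmetric: no — w1 R w5 but not w5 R w1.
Transitive: yes — every two-step R-path is closed by a direct edge.
Only symmetric fails.

symmetric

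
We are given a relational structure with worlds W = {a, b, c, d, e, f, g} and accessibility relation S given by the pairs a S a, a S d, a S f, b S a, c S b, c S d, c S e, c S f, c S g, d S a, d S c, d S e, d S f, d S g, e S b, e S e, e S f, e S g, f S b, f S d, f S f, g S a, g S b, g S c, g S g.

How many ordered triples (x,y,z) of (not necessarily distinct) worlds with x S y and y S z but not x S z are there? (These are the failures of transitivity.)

Enumerating: (a,d,c), (a,d,e), (a,d,g), (a,f,b), (b,a,d), (b,a,f), (c,b,a), (c,d,a), (c,d,c), (c,g,a), (c,g,c), (d,a,d), … and 20 more.
Total: 32.

32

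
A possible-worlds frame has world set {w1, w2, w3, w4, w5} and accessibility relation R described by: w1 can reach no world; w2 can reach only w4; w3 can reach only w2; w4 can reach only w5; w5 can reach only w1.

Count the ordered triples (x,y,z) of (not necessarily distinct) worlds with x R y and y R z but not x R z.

Enumerating: (w2,w4,w5), (w3,w2,w4), (w4,w5,w1).

3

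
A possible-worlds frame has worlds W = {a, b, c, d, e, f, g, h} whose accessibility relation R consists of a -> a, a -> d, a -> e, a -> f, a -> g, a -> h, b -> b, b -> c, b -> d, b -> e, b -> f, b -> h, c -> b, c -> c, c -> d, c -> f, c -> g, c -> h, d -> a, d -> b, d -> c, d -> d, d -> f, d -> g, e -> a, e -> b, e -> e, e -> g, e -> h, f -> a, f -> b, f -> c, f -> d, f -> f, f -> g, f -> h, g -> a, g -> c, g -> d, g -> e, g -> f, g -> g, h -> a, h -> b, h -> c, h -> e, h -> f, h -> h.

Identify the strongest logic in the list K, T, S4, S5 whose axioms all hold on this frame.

T

Reflexive (axiom T): yes — every world is R-related to itself.
Transitive (axiom 4): no — a R d and d R b, but not a R b.
Euclidean (axiom 5): no — a R d and a R e, but not d R e.
So F validates K, T; S4 would additionally require R to be transitive. The strongest is T.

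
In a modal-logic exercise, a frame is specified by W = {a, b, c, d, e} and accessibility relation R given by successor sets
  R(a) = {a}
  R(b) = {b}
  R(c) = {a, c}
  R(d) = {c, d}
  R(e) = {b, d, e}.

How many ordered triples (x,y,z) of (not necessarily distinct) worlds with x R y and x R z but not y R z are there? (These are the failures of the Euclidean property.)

Enumerating: (c,a,c), (d,c,d), (e,b,d), (e,b,e), (e,d,b), (e,d,e).

6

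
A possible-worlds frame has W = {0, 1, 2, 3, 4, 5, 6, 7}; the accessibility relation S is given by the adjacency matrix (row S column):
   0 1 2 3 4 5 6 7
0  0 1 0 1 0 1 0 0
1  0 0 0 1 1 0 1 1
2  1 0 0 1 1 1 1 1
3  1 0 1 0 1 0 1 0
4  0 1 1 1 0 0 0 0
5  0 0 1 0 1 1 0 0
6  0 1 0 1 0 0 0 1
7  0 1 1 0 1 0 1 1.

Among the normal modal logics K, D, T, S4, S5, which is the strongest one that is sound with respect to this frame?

Serial (axiom D): yes — every world has a successor (e.g. 0 S 1).
Reflexive (axiom T): no — 0 is not related to itself.
Transitive (axiom 4): no — 0 S 1 and 1 S 4, but not 0 S 4.
Euclidean (axiom 5): no — 0 S 1 and 0 S 5, but not 1 S 5.
So F validates K, D; T would additionally require S to be reflexive. The strongest is D.

D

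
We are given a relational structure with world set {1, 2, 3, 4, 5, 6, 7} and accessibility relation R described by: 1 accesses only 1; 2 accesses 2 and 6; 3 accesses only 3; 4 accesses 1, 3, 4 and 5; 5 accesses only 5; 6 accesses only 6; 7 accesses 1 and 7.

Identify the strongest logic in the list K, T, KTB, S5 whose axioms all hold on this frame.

Reflexive (axiom T): yes — every world is R-related to itself.
Symmetric (axiom B): no — 2 R 6 but not 6 R 2.
Euclidean (axiom 5): no — 4 R 1 and 4 R 3, but not 1 R 3.
So F validates K, T; KTB would additionally require R to be symmetric. The strongest is T.

T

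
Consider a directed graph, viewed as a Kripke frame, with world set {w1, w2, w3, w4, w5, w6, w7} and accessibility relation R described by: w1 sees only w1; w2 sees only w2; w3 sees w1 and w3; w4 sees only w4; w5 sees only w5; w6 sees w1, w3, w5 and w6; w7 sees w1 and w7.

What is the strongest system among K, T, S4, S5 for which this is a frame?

S4

Reflexive (axiom T): yes — every world is R-related to itself.
Transitive (axiom 4): yes — every two-step R-path is closed by a direct edge.
Euclidean (axiom 5): no — w6 R w1 and w6 R w3, but not w1 R w3.
So F validates K, T, S4; S5 would additionally require R to be Euclidean. The strongest is S4.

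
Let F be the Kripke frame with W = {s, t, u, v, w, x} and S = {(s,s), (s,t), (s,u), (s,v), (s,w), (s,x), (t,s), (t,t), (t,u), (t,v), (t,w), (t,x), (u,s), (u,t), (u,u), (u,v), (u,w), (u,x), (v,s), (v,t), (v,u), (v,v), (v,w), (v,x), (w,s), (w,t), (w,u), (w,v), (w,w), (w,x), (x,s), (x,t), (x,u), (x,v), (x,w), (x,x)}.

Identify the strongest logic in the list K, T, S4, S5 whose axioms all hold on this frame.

S5

Reflexive (axiom T): yes — every world is S-related to itself.
Transitive (axiom 4): yes — every two-step S-path is closed by a direct edge.
Euclidean (axiom 5): yes — any two successors of a common world are S-related.
So F validates K, T, S4, S5. The strongest is S5.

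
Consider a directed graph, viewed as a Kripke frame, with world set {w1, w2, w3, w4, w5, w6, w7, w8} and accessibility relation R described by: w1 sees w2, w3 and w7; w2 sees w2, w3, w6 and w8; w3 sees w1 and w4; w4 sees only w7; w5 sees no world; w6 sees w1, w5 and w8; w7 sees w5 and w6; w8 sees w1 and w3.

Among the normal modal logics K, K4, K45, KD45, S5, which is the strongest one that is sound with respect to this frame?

K

Transitive (axiom 4): no — w1 R w2 and w2 R w6, but not w1 R w6.
Euclidean (axiom 5): no — w1 R w2 and w1 R w7, but not w2 R w7.
Serial (axiom D): no — w5 has no R-successor.
Reflexive (axiom T): no — w1 is not related to itself.
So F validates K; K4 would additionally require R to be transitive. The strongest is K.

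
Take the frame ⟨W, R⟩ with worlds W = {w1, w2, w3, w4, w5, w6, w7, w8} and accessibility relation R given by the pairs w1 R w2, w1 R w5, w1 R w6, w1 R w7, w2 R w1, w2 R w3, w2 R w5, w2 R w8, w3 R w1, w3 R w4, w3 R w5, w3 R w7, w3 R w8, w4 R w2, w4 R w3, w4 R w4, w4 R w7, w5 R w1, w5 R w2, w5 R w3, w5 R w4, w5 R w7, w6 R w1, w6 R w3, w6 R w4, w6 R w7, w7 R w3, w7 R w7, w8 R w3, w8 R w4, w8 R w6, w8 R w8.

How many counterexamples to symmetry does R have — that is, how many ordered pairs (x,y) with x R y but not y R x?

13

Enumerating: (w1,w7), (w2,w3), (w2,w8), (w3,w1), (w4,w2), (w4,w7), (w5,w4), (w5,w7), (w6,w3), (w6,w4), (w6,w7), (w8,w4), (w8,w6).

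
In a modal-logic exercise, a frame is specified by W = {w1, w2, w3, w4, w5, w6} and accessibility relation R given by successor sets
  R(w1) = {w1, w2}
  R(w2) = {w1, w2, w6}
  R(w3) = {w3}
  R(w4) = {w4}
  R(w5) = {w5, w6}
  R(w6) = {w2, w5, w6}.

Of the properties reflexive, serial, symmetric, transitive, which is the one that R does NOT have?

transitive

Reflexive: yes — every world is R-related to itself.
Serial: yes — every world has a successor (e.g. w1 R w1).
Symmetric: yes — every pair in R has its reverse in R.
Transitive: no — w1 R w2 and w2 R w6, but not w1 R w6.
Only transitive fails.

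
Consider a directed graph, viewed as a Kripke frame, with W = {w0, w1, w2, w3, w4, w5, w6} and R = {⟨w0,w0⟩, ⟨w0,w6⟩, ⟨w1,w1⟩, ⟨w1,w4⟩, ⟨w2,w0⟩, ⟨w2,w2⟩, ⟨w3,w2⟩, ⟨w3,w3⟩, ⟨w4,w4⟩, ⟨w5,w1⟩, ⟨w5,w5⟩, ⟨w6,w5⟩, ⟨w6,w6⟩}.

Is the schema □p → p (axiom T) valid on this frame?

Yes

Axiom T corresponds to the accessibility relation being reflexive.
Reflexive: yes — every world is R-related to itself.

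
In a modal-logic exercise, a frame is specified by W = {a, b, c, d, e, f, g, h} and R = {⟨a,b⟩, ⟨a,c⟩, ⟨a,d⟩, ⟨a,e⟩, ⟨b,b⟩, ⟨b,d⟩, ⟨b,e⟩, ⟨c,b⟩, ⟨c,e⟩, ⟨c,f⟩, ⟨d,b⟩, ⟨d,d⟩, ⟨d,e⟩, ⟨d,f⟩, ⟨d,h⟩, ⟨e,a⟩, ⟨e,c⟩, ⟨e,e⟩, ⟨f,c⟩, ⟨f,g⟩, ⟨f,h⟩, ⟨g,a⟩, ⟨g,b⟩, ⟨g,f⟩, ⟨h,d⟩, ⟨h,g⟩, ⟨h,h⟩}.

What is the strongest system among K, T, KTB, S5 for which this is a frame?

Reflexive (axiom T): no — a is not related to itself.
Symmetric (axiom B): no — a R b but not b R a.
Euclidean (axiom 5): no — a R b and a R c, but not b R c.
So F validates K; T would additionally require R to be reflexive. The strongest is K.

K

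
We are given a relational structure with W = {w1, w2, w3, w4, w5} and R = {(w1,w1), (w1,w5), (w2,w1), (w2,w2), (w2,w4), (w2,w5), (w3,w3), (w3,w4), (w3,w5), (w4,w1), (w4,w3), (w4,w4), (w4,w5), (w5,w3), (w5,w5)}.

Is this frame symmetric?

No

Symmetric: no — w1 R w5 but not w5 R w1.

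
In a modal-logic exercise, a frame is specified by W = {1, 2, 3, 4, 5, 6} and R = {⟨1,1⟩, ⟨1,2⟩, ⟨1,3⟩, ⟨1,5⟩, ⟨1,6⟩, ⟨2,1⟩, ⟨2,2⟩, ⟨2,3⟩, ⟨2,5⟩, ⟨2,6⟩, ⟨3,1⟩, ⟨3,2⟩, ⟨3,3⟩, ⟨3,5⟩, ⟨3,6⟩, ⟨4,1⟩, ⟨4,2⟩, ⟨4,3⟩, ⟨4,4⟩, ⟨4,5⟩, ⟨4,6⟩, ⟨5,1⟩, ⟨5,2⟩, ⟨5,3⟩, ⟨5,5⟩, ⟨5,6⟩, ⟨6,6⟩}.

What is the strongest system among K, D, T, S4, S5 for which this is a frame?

Serial (axiom D): yes — every world has a successor (e.g. 1 R 1).
Reflexive (axiom T): yes — every world is R-related to itself.
Transitive (axiom 4): yes — every two-step R-path is closed by a direct edge.
Euclidean (axiom 5): no — 1 R 6 and 1 R 2, but not 6 R 2.
So F validates K, D, T, S4; S5 would additionally require R to be Euclidean. The strongest is S4.

S4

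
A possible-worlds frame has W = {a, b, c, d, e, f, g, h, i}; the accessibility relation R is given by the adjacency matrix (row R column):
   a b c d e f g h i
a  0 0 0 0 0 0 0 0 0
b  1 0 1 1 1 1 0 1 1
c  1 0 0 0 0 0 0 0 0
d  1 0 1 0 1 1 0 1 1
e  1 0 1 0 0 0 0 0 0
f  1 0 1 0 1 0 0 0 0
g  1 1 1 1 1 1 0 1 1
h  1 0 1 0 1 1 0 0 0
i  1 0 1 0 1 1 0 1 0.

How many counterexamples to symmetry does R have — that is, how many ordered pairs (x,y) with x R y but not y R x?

36

Enumerating: (b,a), (b,c), (b,d), (b,e), (b,f), (b,h), (b,i), (c,a), (d,a), (d,c), (d,e), (d,f), … and 24 more.
Total: 36.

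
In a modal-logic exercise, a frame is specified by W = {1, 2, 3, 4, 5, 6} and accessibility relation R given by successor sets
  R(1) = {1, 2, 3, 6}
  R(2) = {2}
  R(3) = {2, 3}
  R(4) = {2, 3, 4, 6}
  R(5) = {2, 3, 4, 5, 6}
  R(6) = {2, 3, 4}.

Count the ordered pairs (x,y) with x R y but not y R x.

12

Enumerating: (1,2), (1,3), (1,6), (3,2), (4,2), (4,3), (5,2), (5,3), (5,4), (5,6), (6,2), (6,3).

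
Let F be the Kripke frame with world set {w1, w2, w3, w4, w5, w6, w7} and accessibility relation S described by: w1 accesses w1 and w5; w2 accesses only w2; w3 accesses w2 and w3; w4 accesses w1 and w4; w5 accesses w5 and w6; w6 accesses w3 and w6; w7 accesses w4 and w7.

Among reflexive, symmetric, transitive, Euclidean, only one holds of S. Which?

reflexive

Reflexive: yes — every world is S-related to itself.
Symmetric: no — w1 S w5 but not w5 S w1.
Transitive: no — w1 S w5 and w5 S w6, but not w1 S w6.
Euclidean: no — w1 S w5 and w1 S w1, but not w5 S w1.
Only reflexive holds.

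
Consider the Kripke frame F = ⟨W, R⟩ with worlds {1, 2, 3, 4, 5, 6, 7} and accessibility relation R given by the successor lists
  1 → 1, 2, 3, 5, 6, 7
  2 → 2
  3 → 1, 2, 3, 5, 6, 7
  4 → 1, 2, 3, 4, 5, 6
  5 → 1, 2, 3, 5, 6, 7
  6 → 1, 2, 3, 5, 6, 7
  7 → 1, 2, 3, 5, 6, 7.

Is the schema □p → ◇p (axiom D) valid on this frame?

Axiom D corresponds to the accessibility relation being serial.
Serial: yes — every world has a successor (e.g. 1 R 1).

Yes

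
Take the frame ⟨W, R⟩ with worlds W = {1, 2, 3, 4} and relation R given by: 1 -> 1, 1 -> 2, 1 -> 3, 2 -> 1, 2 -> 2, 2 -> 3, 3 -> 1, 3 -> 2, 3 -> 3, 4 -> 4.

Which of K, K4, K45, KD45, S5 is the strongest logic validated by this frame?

S5

Transitive (axiom 4): yes — every two-step R-path is closed by a direct edge.
Euclidean (axiom 5): yes — any two successors of a common world are R-related.
Serial (axiom D): yes — every world has a successor (e.g. 1 R 1).
Reflexive (axiom T): yes — every world is R-related to itself.
So F validates K, K4, K45, KD45, S5. The strongest is S5.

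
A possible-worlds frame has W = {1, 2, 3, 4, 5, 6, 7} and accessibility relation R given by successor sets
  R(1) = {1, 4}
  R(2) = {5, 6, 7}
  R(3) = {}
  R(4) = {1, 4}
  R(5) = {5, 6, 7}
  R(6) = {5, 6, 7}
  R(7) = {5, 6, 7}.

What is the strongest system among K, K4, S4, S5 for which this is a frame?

Transitive (axiom 4): yes — every two-step R-path is closed by a direct edge.
Reflexive (axiom T): no — 2 is not related to itself.
Euclidean (axiom 5): yes — any two successors of a common world are R-related.
So F validates K, K4; S4 would additionally require R to be reflexive. The strongest is K4.

K4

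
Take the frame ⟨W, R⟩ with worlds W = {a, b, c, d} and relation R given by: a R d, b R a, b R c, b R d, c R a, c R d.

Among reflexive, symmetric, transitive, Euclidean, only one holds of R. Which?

Reflexive: no — a is not related to itself.
Symmetric: no — a R d but not d R a.
Transitive: yes — every two-step R-path is closed by a direct edge.
Euclidean: no — b R a and b R c, but not a R c.
Only transitive holds.

transitive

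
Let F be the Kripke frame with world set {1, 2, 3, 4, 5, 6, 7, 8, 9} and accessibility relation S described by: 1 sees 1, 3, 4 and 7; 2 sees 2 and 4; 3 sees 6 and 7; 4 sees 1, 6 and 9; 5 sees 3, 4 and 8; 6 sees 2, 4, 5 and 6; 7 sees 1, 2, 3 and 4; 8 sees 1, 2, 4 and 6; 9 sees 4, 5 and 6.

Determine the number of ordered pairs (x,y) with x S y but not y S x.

Enumerating: (1,3), (2,4), (3,6), (5,3), (5,4), (5,8), (6,2), (6,5), (7,2), (7,4), (8,1), (8,2), (8,4), (8,6), (9,5), (9,6).

16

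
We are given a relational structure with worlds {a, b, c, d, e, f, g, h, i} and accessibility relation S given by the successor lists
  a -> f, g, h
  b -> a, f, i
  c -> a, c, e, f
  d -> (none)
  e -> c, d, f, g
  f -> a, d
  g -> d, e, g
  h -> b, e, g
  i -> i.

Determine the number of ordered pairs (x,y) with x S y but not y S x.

Enumerating: (a,g), (a,h), (b,a), (b,f), (b,i), (c,a), (c,f), (e,d), (e,f), (f,d), (g,d), (h,b), (h,e), (h,g).

14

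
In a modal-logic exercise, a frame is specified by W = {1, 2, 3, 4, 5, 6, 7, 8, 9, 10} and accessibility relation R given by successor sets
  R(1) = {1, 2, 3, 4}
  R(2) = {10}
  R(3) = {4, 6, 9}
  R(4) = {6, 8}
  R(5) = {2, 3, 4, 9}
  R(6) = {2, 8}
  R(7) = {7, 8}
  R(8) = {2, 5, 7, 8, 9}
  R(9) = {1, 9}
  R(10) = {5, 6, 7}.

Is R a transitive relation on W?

No

Transitive: no — 1 R 2 and 2 R 10, but not 1 R 10.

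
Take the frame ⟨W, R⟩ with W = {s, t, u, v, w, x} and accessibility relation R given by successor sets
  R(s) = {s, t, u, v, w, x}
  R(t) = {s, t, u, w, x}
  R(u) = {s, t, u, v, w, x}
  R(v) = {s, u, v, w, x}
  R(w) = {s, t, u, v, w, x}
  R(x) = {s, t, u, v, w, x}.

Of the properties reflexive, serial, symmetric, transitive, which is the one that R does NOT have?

transitive

Reflexive: yes — every world is R-related to itself.
Serial: yes — every world has a successor (e.g. s R s).
Symmetric: yes — every pair in R has its reverse in R.
Transitive: no — t R s and s R v, but not t R v.
Only transitive fails.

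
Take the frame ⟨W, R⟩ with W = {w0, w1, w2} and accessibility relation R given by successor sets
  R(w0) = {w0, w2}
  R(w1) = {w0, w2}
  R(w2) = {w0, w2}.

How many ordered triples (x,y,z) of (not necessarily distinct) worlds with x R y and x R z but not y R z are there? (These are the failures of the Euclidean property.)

R is Euclidean; there are no such tuples.

0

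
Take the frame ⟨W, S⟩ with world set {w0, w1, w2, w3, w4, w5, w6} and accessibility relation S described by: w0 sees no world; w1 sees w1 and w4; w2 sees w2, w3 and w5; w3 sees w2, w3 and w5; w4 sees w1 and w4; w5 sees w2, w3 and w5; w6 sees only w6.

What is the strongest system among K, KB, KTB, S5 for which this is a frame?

KB

Symmetric (axiom B): yes — every pair in S has its reverse in S.
Reflexive (axiom T): no — w0 is not related to itself.
Euclidean (axiom 5): yes — any two successors of a common world are S-related.
So F validates K, KB; KTB would additionally require S to be reflexive. The strongest is KB.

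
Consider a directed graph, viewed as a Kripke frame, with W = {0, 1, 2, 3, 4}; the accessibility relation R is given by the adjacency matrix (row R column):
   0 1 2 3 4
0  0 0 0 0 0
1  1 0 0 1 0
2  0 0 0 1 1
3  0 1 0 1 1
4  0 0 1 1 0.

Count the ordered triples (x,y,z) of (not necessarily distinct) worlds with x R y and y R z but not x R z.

9

Enumerating: (1,3,1), (1,3,4), (2,3,1), (2,4,2), (3,1,0), (3,4,2), (4,2,4), (4,3,1), (4,3,4).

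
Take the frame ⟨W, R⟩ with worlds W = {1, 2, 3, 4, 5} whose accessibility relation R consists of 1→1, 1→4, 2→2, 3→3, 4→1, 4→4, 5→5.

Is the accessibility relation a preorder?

Reflexive: yes — every world is R-related to itself.
Transitive: yes — every two-step R-path is closed by a direct edge.
So R is a preorder.

Yes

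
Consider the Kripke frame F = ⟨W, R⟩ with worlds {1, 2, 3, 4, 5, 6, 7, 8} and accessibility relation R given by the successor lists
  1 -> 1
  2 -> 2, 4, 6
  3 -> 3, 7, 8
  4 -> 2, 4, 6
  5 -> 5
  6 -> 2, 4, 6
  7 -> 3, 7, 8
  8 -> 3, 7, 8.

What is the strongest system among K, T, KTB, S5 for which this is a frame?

S5

Reflexive (axiom T): yes — every world is R-related to itself.
Symmetric (axiom B): yes — every pair in R has its reverse in R.
Euclidean (axiom 5): yes — any two successors of a common world are R-related.
So F validates K, T, KTB, S5. The strongest is S5.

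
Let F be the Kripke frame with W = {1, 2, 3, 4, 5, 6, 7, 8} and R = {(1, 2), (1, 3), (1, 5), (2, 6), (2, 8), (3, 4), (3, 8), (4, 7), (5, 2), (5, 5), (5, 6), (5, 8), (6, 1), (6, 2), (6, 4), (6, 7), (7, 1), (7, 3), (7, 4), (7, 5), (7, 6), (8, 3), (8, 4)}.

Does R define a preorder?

No

Reflexive: no — 1 is not related to itself.
Transitive: no — 1 R 2 and 2 R 6, but not 1 R 6.
So R is not a preorder.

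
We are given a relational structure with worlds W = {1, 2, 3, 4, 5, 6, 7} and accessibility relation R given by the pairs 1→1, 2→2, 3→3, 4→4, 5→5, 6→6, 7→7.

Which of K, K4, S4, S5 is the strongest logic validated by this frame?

Transitive (axiom 4): yes — every two-step R-path is closed by a direct edge.
Reflexive (axiom T): yes — every world is R-related to itself.
Euclidean (axiom 5): yes — any two successors of a common world are R-related.
So F validates K, K4, S4, S5. The strongest is S5.

S5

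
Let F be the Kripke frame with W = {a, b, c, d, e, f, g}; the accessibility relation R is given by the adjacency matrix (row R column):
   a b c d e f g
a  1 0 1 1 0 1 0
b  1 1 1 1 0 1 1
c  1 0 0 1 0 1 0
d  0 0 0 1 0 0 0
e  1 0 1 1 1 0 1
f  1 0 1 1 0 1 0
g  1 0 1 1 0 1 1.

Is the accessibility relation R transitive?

Transitive: no — e R a and a R f, but not e R f.

No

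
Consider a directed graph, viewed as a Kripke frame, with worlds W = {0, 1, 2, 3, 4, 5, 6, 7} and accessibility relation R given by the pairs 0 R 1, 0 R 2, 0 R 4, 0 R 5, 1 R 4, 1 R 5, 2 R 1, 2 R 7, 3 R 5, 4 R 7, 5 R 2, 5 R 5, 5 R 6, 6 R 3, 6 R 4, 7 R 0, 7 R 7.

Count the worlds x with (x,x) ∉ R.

Enumerating: 0, 1, 2, 3, 4, 6.

6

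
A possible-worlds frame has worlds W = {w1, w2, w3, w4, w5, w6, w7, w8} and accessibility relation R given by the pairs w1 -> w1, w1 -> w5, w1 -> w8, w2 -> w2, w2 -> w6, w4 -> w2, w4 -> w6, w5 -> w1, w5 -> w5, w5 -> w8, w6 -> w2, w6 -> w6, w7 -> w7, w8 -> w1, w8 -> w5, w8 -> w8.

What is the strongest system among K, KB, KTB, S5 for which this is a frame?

K

Symmetric (axiom B): no — w4 R w2 but not w2 R w4.
Reflexive (axiom T): no — w3 is not related to itself.
Euclidean (axiom 5): yes — any two successors of a common world are R-related.
So F validates K; KB would additionally require R to be symmetric. The strongest is K.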